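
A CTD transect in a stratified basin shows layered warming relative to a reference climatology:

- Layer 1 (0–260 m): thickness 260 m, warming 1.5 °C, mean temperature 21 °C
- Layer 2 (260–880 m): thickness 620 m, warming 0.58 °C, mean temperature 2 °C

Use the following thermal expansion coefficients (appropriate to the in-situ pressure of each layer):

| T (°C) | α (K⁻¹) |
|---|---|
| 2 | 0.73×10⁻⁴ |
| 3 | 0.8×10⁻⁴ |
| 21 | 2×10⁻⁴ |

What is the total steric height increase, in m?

Layer 1 at 21 °C → α = 2×10⁻⁴ K⁻¹
Layer 2 at 2 °C → α = 0.73×10⁻⁴ K⁻¹
Layer 1: 2×10⁻⁴ × 1.5 × 260 = 0.07800 m
0.73×10⁻⁴ × 620 × 0.58 = 0.0262508 m
Δh = 0.07800 + 0.0262508 = 0.1042508 m

about 0.104 m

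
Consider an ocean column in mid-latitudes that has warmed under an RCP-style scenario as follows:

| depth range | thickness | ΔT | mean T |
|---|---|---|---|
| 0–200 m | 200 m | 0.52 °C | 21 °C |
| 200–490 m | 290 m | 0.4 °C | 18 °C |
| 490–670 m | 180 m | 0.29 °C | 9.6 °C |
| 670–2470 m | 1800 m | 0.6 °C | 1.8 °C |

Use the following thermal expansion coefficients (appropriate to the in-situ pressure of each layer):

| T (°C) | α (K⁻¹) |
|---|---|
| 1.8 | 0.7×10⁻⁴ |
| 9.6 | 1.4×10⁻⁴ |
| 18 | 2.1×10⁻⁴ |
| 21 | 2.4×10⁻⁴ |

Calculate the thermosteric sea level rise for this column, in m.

Layer 1 at 21 °C → α = 2.4×10⁻⁴ K⁻¹
Layer 2 at 18 °C → α = 2.1×10⁻⁴ K⁻¹
Layer 3 at 9.6 °C → α = 1.4×10⁻⁴ K⁻¹
Layer 4 at 1.8 °C → α = 0.7×10⁻⁴ K⁻¹
Layer 1: 0.52 × 200 × 2.4×10⁻⁴ = 0.02496 m
0.4 × 2.1×10⁻⁴ × 290 = 0.02436 m
490–670 m: 180 × 1.4×10⁻⁴ × 0.29 = 0.007308 m
670–2470 m: 0.6 × 0.7×10⁻⁴ × 1800 = 0.07560 m
Δh = 0.02496 + 0.02436 + 0.007308 + 0.07560 = 0.132228 m

Δh = 0.13 m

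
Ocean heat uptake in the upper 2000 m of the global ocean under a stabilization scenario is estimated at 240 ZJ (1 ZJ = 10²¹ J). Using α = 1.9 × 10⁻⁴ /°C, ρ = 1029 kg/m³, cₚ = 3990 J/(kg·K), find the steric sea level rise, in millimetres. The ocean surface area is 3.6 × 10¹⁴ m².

Per unit area: Q = 240×10²¹ / (3.6×10¹⁴) ≈ 6.667×10⁸ J/m²
Δh = αQ/(ρcₚ) = 1.9×10⁻⁴ × 6.667×10⁸ / (1029 × 3990) ≈ 0.030853 m

Δh = 30.9 mm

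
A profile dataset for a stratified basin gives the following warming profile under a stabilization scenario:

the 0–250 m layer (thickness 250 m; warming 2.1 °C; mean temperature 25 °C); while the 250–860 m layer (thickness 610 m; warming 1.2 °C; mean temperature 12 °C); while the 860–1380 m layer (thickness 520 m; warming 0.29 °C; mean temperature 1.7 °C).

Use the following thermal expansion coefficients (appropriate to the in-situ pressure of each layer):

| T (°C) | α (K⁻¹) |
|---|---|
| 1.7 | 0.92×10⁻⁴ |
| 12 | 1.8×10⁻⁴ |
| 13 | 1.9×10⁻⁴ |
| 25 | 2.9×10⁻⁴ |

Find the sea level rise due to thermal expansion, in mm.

298 mm

Layer 1 at 25 °C → α = 2.9×10⁻⁴ K⁻¹
Layer 2 at 12 °C → α = 1.8×10⁻⁴ K⁻¹
Layer 3 at 1.7 °C → α = 0.92×10⁻⁴ K⁻¹
Layer 1: 2.1 × 250 × 2.9×10⁻⁴ = 0.15225 m
250–860 m: 1.2 × 1.8×10⁻⁴ × 610 = 0.13176 m
860–1380 m: 0.92×10⁻⁴ × 520 × 0.29 = 0.0138736 m
Δh = 0.15225 + 0.13176 + 0.0138736 = 0.2978836 m ≈ 298 mm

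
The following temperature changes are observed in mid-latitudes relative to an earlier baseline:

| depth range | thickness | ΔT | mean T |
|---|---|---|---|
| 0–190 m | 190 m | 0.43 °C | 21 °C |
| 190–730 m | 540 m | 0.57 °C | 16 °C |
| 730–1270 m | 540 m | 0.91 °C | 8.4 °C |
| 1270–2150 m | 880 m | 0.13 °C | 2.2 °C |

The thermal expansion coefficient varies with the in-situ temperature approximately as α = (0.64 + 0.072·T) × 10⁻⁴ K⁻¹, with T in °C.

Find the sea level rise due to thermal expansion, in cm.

14.3 cm of thermosteric rise

Layer 1: α = (0.64 + 0.072×21)×10⁻⁴ = 2.152×10⁻⁴ K⁻¹
Layer 2: α = (0.64 + 0.072×16)×10⁻⁴ = 1.792×10⁻⁴ K⁻¹
Layer 3: α = (0.64 + 0.072×8.4)×10⁻⁴ = 1.2448×10⁻⁴ K⁻¹
Layer 4: α = (0.64 + 0.072×2.2)×10⁻⁴ = 0.7984×10⁻⁴ K⁻¹
0–190 m: 0.43 × 2.152×10⁻⁴ × 190 = 0.01758184 m
1.792×10⁻⁴ × 540 × 0.57 = 0.05515776 m
Layer 3: 540 × 1.2448×10⁻⁴ × 0.91 = 0.061169472 m
Layer 4: 0.13 × 0.7984×10⁻⁴ × 880 = 0.009133696 m
Δh = 0.01758184 + 0.05515776 + 0.061169472 + 0.009133696 = 0.143042768 m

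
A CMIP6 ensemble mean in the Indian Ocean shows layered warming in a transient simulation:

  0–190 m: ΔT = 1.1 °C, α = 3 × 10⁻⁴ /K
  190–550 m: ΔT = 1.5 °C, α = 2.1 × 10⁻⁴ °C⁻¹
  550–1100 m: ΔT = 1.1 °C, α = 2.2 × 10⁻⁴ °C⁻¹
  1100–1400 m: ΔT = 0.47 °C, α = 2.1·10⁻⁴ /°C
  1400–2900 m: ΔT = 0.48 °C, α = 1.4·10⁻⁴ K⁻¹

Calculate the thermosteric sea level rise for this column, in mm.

440 mm of thermosteric rise

Layer 1: 1.1 × 3×10⁻⁴ × 190 = 0.06270 m
Layer 2: 1.5 × 360 × 2.1×10⁻⁴ = 0.11340 m
550 × 2.2×10⁻⁴ × 1.1 = 0.13310 m
300 × 2.1×10⁻⁴ × 0.47 = 0.02961 m
1400–2900 m: 1.4×10⁻⁴ × 1500 × 0.48 = 0.10080 m
Δh = 0.06270 + 0.11340 + 0.13310 + 0.02961 + 0.10080 = 0.43961 m ≈ 440 mm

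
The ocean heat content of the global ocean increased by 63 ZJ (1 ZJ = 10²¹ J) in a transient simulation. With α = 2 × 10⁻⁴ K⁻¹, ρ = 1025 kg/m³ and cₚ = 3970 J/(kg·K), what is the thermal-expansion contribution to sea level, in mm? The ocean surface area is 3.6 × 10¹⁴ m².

Per unit area: Q = 63×10²¹ / (3.6×10¹⁴) = 1.75×10⁸ J/m²
Δh = αQ/(ρcₚ) = 2×10⁻⁴ × 1.75×10⁸ / (1025 × 3970) ≈ 0.0086011 m

about 8.60 mm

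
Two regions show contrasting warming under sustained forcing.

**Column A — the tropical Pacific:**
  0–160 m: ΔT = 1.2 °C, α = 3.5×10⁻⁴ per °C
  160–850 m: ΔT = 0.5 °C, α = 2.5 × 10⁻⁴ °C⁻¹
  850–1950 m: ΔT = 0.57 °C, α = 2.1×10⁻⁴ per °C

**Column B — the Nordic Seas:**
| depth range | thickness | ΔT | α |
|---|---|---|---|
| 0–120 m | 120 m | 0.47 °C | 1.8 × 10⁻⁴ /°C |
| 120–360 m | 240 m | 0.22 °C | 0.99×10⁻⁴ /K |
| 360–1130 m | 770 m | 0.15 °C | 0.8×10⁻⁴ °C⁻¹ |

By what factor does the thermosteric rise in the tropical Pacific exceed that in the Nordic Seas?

≈ 11.6×

A 0–160 m: 3.5×10⁻⁴ × 1.2 × 160 = 0.06720 m
A 0.5 × 2.5×10⁻⁴ × 690 = 0.08625 m
A 850–1950 m: 0.57 × 2.1×10⁻⁴ × 1100 = 0.13167 m
A total: 0.28512 m
B 0.47 × 120 × 1.8×10⁻⁴ = 0.010152 m
B 120–360 m: 0.99×10⁻⁴ × 240 × 0.22 = 0.0052272 m
B 770 × 0.15 × 0.8×10⁻⁴ = 0.00924 m
B total: 0.0246192 m
Ratio: 0.28512 / 0.0246192 ≈ 11.58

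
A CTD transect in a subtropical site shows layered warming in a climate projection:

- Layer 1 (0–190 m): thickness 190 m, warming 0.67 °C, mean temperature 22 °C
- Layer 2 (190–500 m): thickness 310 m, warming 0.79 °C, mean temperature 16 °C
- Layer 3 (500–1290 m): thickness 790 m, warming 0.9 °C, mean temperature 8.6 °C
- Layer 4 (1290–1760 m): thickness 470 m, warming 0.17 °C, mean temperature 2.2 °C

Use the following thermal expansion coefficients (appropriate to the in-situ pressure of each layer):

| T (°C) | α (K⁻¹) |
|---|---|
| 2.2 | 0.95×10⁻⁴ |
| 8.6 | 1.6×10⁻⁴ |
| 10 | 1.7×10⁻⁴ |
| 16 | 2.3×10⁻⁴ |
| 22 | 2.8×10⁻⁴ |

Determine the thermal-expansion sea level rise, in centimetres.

Layer 1 at 22 °C → α = 2.8×10⁻⁴ K⁻¹
Layer 2 at 16 °C → α = 2.3×10⁻⁴ K⁻¹
Layer 3 at 8.6 °C → α = 1.6×10⁻⁴ K⁻¹
Layer 4 at 2.2 °C → α = 0.95×10⁻⁴ K⁻¹
Layer 1: 0.67 × 2.8×10⁻⁴ × 190 = 0.035644 m
2.3×10⁻⁴ × 0.79 × 310 = 0.056327 m
Layer 3: 0.9 × 790 × 1.6×10⁻⁴ = 0.11376 m
0.95×10⁻⁴ × 0.17 × 470 = 0.0075905 m
Δh = 0.035644 + 0.056327 + 0.11376 + 0.0075905 = 0.2133215 m

Δh ≈ 21.3 cm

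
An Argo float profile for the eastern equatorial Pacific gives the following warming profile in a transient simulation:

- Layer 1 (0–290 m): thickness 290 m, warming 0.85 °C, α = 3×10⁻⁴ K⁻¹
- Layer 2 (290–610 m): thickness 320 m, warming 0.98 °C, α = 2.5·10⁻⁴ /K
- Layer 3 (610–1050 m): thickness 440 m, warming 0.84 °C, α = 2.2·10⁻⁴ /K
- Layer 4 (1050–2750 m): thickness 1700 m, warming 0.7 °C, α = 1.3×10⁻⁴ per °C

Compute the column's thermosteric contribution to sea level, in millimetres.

3×10⁻⁴ × 0.85 × 290 = 0.07395 m
290–610 m: 2.5×10⁻⁴ × 0.98 × 320 = 0.07840 m
Layer 3: 2.2×10⁻⁴ × 0.84 × 440 = 0.081312 m
Layer 4: 1700 × 0.7 × 1.3×10⁻⁴ = 0.15470 m
Δh = 0.07395 + 0.07840 + 0.081312 + 0.15470 = 0.388362 m ≈ 390 mm

about 390 mm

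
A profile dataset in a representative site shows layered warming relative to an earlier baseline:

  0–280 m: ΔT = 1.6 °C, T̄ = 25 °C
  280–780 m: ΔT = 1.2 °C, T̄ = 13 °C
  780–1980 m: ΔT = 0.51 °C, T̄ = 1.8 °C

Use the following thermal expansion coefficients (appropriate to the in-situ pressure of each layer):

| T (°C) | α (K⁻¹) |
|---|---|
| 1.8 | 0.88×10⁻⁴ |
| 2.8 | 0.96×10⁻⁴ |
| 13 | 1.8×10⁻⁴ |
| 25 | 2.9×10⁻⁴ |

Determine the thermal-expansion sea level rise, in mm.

292 mm

Layer 1 at 25 °C → α = 2.9×10⁻⁴ K⁻¹
Layer 2 at 13 °C → α = 1.8×10⁻⁴ K⁻¹
Layer 3 at 1.8 °C → α = 0.88×10⁻⁴ K⁻¹
Layer 1: 1.6 × 280 × 2.9×10⁻⁴ = 0.12992 m
Layer 2: 1.2 × 1.8×10⁻⁴ × 500 = 0.10800 m
780–1980 m: 0.88×10⁻⁴ × 0.51 × 1200 = 0.053856 m
Δh = 0.12992 + 0.10800 + 0.053856 = 0.291776 m ≈ 292 mm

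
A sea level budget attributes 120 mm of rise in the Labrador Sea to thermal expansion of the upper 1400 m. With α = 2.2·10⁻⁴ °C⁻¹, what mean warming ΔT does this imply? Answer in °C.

about 0.390 °C

ΔT = Δh/(αH) = 0.12 / (2.2×10⁻⁴ × 1400) ≈ 0.3896 °C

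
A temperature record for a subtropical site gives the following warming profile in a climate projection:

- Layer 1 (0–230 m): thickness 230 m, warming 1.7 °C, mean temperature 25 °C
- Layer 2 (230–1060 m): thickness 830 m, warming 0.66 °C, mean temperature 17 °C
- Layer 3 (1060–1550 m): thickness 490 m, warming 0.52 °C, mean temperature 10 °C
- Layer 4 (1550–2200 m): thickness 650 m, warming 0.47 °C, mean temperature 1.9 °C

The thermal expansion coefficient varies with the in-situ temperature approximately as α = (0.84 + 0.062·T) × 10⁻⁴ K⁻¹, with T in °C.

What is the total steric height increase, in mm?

Layer 1: α = (0.84 + 0.062×25)×10⁻⁴ = 2.39×10⁻⁴ K⁻¹
Layer 2: α = (0.84 + 0.062×17)×10⁻⁴ = 1.894×10⁻⁴ K⁻¹
Layer 3: α = (0.84 + 0.062×10)×10⁻⁴ = 1.46×10⁻⁴ K⁻¹
Layer 4: α = (0.84 + 0.062×1.9)×10⁻⁴ = 0.9578×10⁻⁴ K⁻¹
2.39×10⁻⁴ × 230 × 1.7 = 0.093449 m
Layer 2: 830 × 1.894×10⁻⁴ × 0.66 = 0.10375332 m
Layer 3: 0.52 × 1.46×10⁻⁴ × 490 = 0.0372008 m
0.9578×10⁻⁴ × 650 × 0.47 = 0.02926079 m
Δh = 0.093449 + 0.10375332 + 0.0372008 + 0.02926079 = 0.26366391 m

264 mm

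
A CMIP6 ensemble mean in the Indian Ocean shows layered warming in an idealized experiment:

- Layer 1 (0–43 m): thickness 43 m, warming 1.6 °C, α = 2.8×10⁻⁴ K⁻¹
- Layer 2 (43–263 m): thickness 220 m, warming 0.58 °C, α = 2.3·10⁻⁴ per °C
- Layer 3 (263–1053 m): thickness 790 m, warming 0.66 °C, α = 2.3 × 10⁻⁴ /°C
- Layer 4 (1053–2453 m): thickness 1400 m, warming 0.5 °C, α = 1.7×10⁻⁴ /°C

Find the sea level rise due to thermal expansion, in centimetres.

Δh = 29 cm

Layer 1: 43 × 1.6 × 2.8×10⁻⁴ = 0.019264 m
Layer 2: 220 × 2.3×10⁻⁴ × 0.58 = 0.029348 m
Layer 3: 0.66 × 790 × 2.3×10⁻⁴ = 0.119922 m
1053–2453 m: 1.7×10⁻⁴ × 0.5 × 1400 = 0.11900 m
Δh = 0.019264 + 0.029348 + 0.119922 + 0.11900 = 0.287534 m ≈ 29 cm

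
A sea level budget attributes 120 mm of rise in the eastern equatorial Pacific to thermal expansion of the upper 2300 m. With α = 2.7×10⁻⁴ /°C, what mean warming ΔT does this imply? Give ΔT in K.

ΔT = Δh/(αH) = 0.12 / (2.7×10⁻⁴ × 2300) ≈ 0.1932 K

about 0.193 K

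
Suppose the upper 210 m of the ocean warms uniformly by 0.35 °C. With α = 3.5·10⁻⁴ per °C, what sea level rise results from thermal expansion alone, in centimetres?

Δh ≈ 2.6 cm

Δh = αΔT·H = 3.5×10⁻⁴ × 0.35 × 210 = 0.025725 m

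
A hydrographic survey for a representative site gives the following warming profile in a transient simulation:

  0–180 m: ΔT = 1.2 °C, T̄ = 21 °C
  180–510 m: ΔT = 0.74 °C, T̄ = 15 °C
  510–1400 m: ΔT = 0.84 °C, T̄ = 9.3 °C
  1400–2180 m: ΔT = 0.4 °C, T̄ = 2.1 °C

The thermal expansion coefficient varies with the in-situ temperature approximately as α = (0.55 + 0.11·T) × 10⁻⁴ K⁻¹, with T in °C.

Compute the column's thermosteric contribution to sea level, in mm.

Layer 1: α = (0.55 + 0.11×21)×10⁻⁴ = 2.86×10⁻⁴ K⁻¹
Layer 2: α = (0.55 + 0.11×15)×10⁻⁴ = 2.2×10⁻⁴ K⁻¹
Layer 3: α = (0.55 + 0.11×9.3)×10⁻⁴ = 1.573×10⁻⁴ K⁻¹
Layer 4: α = (0.55 + 0.11×2.1)×10⁻⁴ = 0.781×10⁻⁴ K⁻¹
Layer 1: 1.2 × 2.86×10⁻⁴ × 180 = 0.061776 m
330 × 2.2×10⁻⁴ × 0.74 = 0.053724 m
0.84 × 890 × 1.573×10⁻⁴ = 0.11759748 m
1400–2180 m: 0.781×10⁻⁴ × 0.4 × 780 = 0.0243672 m
Δh = 0.061776 + 0.053724 + 0.11759748 + 0.0243672 = 0.25746468 m

260 mm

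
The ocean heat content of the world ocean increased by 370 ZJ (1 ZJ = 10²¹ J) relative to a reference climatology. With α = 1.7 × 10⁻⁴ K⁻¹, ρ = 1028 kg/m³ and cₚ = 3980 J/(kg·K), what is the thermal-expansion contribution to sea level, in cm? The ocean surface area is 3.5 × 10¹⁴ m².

Per unit area: Q = 370×10²¹ / (3.5×10¹⁴) ≈ 1.057×10⁹ J/m²
Δh = αQ/(ρcₚ) = 1.7×10⁻⁴ × 1.057×10⁹ / (1028 × 3980) ≈ 0.043919 m

4.39 cm of thermosteric rise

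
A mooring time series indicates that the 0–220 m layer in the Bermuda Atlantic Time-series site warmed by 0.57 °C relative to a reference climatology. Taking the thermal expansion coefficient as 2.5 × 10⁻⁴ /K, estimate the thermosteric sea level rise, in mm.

Δh = αΔT·H = 2.5×10⁻⁴ × 0.57 × 220 = 0.03135 m

Δh ≈ 31 mm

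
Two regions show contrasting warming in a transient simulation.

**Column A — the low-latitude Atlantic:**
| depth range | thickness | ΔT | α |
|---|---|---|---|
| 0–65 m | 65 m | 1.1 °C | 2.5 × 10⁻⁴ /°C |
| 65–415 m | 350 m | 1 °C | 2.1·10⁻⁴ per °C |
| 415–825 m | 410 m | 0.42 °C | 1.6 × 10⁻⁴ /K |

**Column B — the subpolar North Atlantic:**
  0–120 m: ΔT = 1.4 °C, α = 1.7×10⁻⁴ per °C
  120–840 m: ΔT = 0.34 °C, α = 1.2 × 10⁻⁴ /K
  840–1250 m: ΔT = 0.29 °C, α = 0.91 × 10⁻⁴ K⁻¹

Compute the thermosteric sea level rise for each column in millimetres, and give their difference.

Δh_A ≈ 119 mm, Δh_B ≈ 68.8 mm; difference ≈ 50.2 mm

A 0–65 m: 65 × 2.5×10⁻⁴ × 1.1 = 0.017875 m
A 2.1×10⁻⁴ × 1 × 350 = 0.07350 m
A Layer 3: 0.42 × 410 × 1.6×10⁻⁴ = 0.027552 m
A total: 0.118927 m
B 0–120 m: 1.4 × 120 × 1.7×10⁻⁴ = 0.02856 m
B Layer 2: 1.2×10⁻⁴ × 0.34 × 720 = 0.029376 m
B Layer 3: 0.91×10⁻⁴ × 410 × 0.29 = 0.0108199 m
B total: 0.0687559 m
Difference: 0.118927 − 0.0687559 = 0.0501711 m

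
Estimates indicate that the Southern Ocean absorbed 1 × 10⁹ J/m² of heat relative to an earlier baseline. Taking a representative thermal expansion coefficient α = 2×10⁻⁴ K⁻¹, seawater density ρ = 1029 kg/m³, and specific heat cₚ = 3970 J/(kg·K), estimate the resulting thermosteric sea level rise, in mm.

Δh = αQ/(ρcₚ) = 2×10⁻⁴ × 1×10⁹ / (1029 × 3970) ≈ 0.048958 m

Δh ≈ 49 mm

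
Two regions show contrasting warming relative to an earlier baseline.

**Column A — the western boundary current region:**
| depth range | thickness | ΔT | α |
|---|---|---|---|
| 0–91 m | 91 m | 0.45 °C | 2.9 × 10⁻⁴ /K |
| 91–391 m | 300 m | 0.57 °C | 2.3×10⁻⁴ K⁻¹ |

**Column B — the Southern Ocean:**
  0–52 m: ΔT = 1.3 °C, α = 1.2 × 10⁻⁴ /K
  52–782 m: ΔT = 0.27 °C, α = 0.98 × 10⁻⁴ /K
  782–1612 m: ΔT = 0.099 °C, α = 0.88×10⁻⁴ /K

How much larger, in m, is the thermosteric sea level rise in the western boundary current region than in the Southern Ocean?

Δh_A − Δh_B ≈ 0.0165 m

A 91 × 2.9×10⁻⁴ × 0.45 = 0.0118755 m
A Layer 2: 0.57 × 2.3×10⁻⁴ × 300 = 0.03933 m
A total: 0.0512055 m
B 0–52 m: 52 × 1.2×10⁻⁴ × 1.3 = 0.008112 m
B 0.98×10⁻⁴ × 0.27 × 730 = 0.0193158 m
B 782–1612 m: 0.88×10⁻⁴ × 830 × 0.099 = 0.00723096 m
B total: 0.03465876 m
Difference: 0.0512055 − 0.03465876 = 0.01654674 m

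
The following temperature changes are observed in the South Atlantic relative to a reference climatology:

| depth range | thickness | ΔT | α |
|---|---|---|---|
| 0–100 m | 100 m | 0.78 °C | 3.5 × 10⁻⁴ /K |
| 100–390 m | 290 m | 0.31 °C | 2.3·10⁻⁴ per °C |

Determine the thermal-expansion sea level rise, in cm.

Δh = 4.8 cm

0–100 m: 100 × 3.5×10⁻⁴ × 0.78 = 0.02730 m
0.31 × 290 × 2.3×10⁻⁴ = 0.020677 m
Δh = 0.02730 + 0.020677 = 0.047977 m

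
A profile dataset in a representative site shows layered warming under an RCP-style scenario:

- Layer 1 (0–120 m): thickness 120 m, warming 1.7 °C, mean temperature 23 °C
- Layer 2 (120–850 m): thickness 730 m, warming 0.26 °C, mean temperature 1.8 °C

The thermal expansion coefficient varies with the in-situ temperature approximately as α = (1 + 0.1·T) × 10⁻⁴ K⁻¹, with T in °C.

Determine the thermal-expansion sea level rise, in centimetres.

Layer 1: α = (1 + 0.1×23)×10⁻⁴ = 3.3×10⁻⁴ K⁻¹
Layer 2: α = (1 + 0.1×1.8)×10⁻⁴ = 1.18×10⁻⁴ K⁻¹
0–120 m: 120 × 1.7 × 3.3×10⁻⁴ = 0.06732 m
1.18×10⁻⁴ × 730 × 0.26 = 0.0223964 m
Δh = 0.06732 + 0.0223964 = 0.0897164 m ≈ 8.97 cm

8.97 cm of thermosteric rise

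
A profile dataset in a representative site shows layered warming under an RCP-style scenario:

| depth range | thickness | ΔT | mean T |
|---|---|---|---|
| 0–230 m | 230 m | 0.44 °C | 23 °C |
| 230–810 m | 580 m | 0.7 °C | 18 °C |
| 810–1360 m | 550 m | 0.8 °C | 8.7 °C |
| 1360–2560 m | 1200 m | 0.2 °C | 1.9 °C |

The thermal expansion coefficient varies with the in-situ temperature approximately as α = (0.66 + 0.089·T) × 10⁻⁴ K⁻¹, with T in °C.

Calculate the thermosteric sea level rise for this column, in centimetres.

Layer 1: α = (0.66 + 0.089×23)×10⁻⁴ = 2.707×10⁻⁴ K⁻¹
Layer 2: α = (0.66 + 0.089×18)×10⁻⁴ = 2.262×10⁻⁴ K⁻¹
Layer 3: α = (0.66 + 0.089×8.7)×10⁻⁴ = 1.4343×10⁻⁴ K⁻¹
Layer 4: α = (0.66 + 0.089×1.9)×10⁻⁴ = 0.8291×10⁻⁴ K⁻¹
0–230 m: 230 × 0.44 × 2.707×10⁻⁴ = 0.02739484 m
Layer 2: 580 × 0.7 × 2.262×10⁻⁴ = 0.0918372 m
0.8 × 550 × 1.4343×10⁻⁴ = 0.0631092 m
1360–2560 m: 1200 × 0.2 × 0.8291×10⁻⁴ = 0.0198984 m
Δh = 0.02739484 + 0.0918372 + 0.0631092 + 0.0198984 = 0.20223964 m ≈ 20 cm

Δh ≈ 20 cm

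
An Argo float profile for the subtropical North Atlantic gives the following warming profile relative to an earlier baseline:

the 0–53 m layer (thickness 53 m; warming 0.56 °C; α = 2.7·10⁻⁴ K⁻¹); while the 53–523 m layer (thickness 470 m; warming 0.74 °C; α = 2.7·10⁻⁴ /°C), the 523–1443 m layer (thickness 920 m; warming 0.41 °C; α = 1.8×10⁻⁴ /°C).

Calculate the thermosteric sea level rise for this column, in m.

0.56 × 53 × 2.7×10⁻⁴ = 0.0080136 m
470 × 2.7×10⁻⁴ × 0.74 = 0.093906 m
523–1443 m: 1.8×10⁻⁴ × 920 × 0.41 = 0.067896 m
Δh = 0.0080136 + 0.093906 + 0.067896 = 0.1698156 m

Δh = 0.170 m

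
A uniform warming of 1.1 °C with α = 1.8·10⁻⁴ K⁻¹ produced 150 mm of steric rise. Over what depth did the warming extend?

H = Δh/(αΔT) = 0.15 / (1.8×10⁻⁴ × 1.1) ≈ 757.6 m

about 760 m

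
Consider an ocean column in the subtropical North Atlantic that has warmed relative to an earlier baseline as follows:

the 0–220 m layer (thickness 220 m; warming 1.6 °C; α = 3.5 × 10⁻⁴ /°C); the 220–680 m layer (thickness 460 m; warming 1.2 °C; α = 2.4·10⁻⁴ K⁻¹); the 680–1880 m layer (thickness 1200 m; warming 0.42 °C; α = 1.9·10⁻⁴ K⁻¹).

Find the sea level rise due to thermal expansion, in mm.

Δh ≈ 351 mm

1.6 × 220 × 3.5×10⁻⁴ = 0.12320 m
220–680 m: 1.2 × 460 × 2.4×10⁻⁴ = 0.13248 m
Layer 3: 0.42 × 1.9×10⁻⁴ × 1200 = 0.09576 m
Δh = 0.12320 + 0.13248 + 0.09576 = 0.35144 m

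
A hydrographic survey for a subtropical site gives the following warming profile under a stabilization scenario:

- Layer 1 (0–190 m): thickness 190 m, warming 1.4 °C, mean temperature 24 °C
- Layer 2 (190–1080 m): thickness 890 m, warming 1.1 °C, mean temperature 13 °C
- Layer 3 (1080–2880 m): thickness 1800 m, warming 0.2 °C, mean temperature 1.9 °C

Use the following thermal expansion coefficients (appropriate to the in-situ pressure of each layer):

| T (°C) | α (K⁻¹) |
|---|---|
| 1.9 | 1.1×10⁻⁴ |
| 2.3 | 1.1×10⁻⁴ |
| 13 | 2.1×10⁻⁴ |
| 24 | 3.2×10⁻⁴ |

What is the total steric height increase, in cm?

Layer 1 at 24 °C → α = 3.2×10⁻⁴ K⁻¹
Layer 2 at 13 °C → α = 2.1×10⁻⁴ K⁻¹
Layer 3 at 1.9 °C → α = 1.1×10⁻⁴ K⁻¹
Layer 1: 1.4 × 190 × 3.2×10⁻⁴ = 0.08512 m
Layer 2: 890 × 1.1 × 2.1×10⁻⁴ = 0.20559 m
Layer 3: 0.2 × 1.1×10⁻⁴ × 1800 = 0.03960 m
Δh = 0.08512 + 0.20559 + 0.03960 = 0.33031 m

about 33.0 cm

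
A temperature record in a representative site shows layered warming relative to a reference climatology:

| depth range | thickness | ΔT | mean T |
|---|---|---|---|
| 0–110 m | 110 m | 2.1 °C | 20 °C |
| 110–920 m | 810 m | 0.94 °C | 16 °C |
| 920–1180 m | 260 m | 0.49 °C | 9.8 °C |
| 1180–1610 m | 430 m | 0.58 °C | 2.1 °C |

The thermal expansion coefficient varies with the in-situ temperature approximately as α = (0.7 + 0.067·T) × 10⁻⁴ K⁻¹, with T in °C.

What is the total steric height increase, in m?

Layer 1: α = (0.7 + 0.067×20)×10⁻⁴ = 2.04×10⁻⁴ K⁻¹
Layer 2: α = (0.7 + 0.067×16)×10⁻⁴ = 1.772×10⁻⁴ K⁻¹
Layer 3: α = (0.7 + 0.067×9.8)×10⁻⁴ = 1.3566×10⁻⁴ K⁻¹
Layer 4: α = (0.7 + 0.067×2.1)×10⁻⁴ = 0.8407×10⁻⁴ K⁻¹
2.1 × 2.04×10⁻⁴ × 110 = 0.047124 m
Layer 2: 0.94 × 1.772×10⁻⁴ × 810 = 0.13492008 m
Layer 3: 260 × 0.49 × 1.3566×10⁻⁴ = 0.017283084 m
1180–1610 m: 0.8407×10⁻⁴ × 0.58 × 430 = 0.020967058 m
Δh = 0.047124 + 0.13492008 + 0.017283084 + 0.020967058 = 0.220294222 m ≈ 0.220 m

Δh ≈ 0.220 m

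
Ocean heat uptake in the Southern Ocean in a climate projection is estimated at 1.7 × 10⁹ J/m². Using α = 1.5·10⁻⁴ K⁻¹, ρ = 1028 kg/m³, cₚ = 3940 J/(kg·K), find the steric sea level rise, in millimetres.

Δh = αQ/(ρcₚ) = 1.5×10⁻⁴ × 1.7×10⁹ / (1028 × 3940) ≈ 0.062958 m

Δh = 63 mm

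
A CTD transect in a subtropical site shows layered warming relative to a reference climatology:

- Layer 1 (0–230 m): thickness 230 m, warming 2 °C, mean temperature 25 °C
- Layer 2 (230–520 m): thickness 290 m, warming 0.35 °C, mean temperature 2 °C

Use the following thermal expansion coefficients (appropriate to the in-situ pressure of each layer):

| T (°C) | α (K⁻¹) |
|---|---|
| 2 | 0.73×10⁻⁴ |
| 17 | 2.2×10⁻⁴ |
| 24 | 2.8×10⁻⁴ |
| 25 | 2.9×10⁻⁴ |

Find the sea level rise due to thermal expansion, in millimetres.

Layer 1 at 25 °C → α = 2.9×10⁻⁴ K⁻¹
Layer 2 at 2 °C → α = 0.73×10⁻⁴ K⁻¹
0–230 m: 2.9×10⁻⁴ × 230 × 2 = 0.13340 m
Layer 2: 0.35 × 290 × 0.73×10⁻⁴ = 0.0074095 m
Δh = 0.13340 + 0.0074095 = 0.1408095 m

Δh ≈ 140 mm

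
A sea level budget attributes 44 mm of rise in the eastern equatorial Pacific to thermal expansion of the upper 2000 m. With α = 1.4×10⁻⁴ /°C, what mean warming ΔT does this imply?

ΔT = Δh/(αH) = 0.044 / (1.4×10⁻⁴ × 2000) ≈ 0.1571 K

ΔT ≈ 0.157 K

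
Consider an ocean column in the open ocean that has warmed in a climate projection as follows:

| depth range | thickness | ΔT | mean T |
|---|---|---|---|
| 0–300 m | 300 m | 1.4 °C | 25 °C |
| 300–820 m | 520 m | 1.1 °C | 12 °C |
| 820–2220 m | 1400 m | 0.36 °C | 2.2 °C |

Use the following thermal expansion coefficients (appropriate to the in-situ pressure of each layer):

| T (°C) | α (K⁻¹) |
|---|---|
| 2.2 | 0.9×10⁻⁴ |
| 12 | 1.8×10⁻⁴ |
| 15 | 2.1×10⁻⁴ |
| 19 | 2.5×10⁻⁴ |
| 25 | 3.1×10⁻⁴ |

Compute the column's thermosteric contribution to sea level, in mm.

about 279 mm

Layer 1 at 25 °C → α = 3.1×10⁻⁴ K⁻¹
Layer 2 at 12 °C → α = 1.8×10⁻⁴ K⁻¹
Layer 3 at 2.2 °C → α = 0.9×10⁻⁴ K⁻¹
Layer 1: 1.4 × 300 × 3.1×10⁻⁴ = 0.13020 m
1.1 × 520 × 1.8×10⁻⁴ = 0.10296 m
820–2220 m: 1400 × 0.36 × 0.9×10⁻⁴ = 0.04536 m
Δh = 0.13020 + 0.10296 + 0.04536 = 0.27852 m ≈ 279 mm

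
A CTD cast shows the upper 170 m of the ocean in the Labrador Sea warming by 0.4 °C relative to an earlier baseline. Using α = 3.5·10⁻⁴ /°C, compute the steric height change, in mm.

23.8 mm

Δh = αΔT·H = 3.5×10⁻⁴ × 0.4 × 170 = 0.02380 m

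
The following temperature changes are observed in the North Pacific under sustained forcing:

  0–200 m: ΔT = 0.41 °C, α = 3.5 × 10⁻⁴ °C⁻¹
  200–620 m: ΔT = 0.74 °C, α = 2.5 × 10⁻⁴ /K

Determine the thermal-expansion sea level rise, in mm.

106 mm

Layer 1: 200 × 0.41 × 3.5×10⁻⁴ = 0.02870 m
Layer 2: 0.74 × 2.5×10⁻⁴ × 420 = 0.07770 m
Δh = 0.02870 + 0.07770 = 0.10640 m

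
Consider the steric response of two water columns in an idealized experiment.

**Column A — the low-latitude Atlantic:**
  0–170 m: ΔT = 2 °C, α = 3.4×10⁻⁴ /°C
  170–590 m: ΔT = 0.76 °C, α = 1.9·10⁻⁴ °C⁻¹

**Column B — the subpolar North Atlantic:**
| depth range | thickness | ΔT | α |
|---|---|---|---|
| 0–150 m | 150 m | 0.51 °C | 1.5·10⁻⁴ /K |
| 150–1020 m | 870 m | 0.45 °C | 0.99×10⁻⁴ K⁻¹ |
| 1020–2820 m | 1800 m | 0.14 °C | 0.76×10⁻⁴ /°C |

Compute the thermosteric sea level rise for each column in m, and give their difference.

A: 0.176 m; B: 0.0694 m; difference 0.107 m

A 0–170 m: 3.4×10⁻⁴ × 170 × 2 = 0.11560 m
A 170–590 m: 1.9×10⁻⁴ × 0.76 × 420 = 0.060648 m
A total: 0.176248 m
B 0–150 m: 0.51 × 1.5×10⁻⁴ × 150 = 0.011475 m
B 0.45 × 0.99×10⁻⁴ × 870 = 0.0387585 m
B Layer 3: 0.76×10⁻⁴ × 0.14 × 1800 = 0.019152 m
B total: 0.0693855 m
Difference: 0.176248 − 0.0693855 = 0.1068625 m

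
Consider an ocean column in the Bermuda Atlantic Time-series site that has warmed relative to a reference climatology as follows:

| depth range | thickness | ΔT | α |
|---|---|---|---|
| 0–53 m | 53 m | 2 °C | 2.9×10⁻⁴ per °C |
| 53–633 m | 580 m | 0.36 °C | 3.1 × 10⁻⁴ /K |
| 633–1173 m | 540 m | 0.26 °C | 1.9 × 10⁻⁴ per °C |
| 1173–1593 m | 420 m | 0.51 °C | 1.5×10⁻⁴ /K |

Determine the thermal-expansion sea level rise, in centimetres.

15.4 cm of thermosteric rise

2 × 2.9×10⁻⁴ × 53 = 0.03074 m
53–633 m: 0.36 × 580 × 3.1×10⁻⁴ = 0.064728 m
633–1173 m: 0.26 × 540 × 1.9×10⁻⁴ = 0.026676 m
420 × 1.5×10⁻⁴ × 0.51 = 0.03213 m
Δh = 0.03074 + 0.064728 + 0.026676 + 0.03213 = 0.154274 m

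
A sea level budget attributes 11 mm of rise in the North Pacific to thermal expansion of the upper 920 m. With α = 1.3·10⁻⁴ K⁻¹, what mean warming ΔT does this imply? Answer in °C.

ΔT = Δh/(αH) = 0.011 / (1.3×10⁻⁴ × 920) ≈ 0.09197 °C

ΔT ≈ 0.0920 °C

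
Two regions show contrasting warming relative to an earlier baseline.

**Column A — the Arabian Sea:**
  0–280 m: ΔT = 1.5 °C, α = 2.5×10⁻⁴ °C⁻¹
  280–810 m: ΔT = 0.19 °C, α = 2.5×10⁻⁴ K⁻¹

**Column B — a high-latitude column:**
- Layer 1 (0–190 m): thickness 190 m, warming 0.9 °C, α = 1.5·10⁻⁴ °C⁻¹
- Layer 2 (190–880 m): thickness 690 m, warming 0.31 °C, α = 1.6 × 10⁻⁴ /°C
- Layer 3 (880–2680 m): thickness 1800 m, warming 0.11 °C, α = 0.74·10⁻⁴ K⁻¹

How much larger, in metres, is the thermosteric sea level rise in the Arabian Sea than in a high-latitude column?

0.056 m larger

A 0–280 m: 1.5 × 2.5×10⁻⁴ × 280 = 0.10500 m
A Layer 2: 530 × 2.5×10⁻⁴ × 0.19 = 0.025175 m
A total: 0.130175 m
B 0–190 m: 190 × 0.9 × 1.5×10⁻⁴ = 0.02565 m
B Layer 2: 690 × 1.6×10⁻⁴ × 0.31 = 0.034224 m
B 1800 × 0.11 × 0.74×10⁻⁴ = 0.014652 m
B total: 0.074526 m
Difference: 0.130175 − 0.074526 = 0.055649 m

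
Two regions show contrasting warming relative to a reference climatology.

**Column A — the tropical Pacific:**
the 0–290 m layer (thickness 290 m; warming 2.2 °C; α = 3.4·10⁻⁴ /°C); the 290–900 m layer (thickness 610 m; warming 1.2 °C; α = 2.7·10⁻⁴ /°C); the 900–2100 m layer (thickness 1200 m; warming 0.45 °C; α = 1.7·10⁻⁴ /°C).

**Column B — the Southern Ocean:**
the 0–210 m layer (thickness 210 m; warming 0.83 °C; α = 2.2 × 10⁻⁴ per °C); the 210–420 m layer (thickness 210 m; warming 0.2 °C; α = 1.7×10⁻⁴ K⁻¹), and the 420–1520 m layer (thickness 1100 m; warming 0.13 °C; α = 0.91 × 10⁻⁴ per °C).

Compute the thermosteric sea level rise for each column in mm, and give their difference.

A: 506 mm; B: 58.5 mm; difference 448 mm

A 0–290 m: 2.2 × 3.4×10⁻⁴ × 290 = 0.21692 m
A 610 × 2.7×10⁻⁴ × 1.2 = 0.19764 m
A Layer 3: 0.45 × 1200 × 1.7×10⁻⁴ = 0.09180 m
A total: 0.50636 m
B 2.2×10⁻⁴ × 0.83 × 210 = 0.038346 m
B 210–420 m: 210 × 1.7×10⁻⁴ × 0.2 = 0.00714 m
B 420–1520 m: 0.13 × 0.91×10⁻⁴ × 1100 = 0.013013 m
B total: 0.058499 m
Difference: 0.50636 − 0.058499 = 0.447861 m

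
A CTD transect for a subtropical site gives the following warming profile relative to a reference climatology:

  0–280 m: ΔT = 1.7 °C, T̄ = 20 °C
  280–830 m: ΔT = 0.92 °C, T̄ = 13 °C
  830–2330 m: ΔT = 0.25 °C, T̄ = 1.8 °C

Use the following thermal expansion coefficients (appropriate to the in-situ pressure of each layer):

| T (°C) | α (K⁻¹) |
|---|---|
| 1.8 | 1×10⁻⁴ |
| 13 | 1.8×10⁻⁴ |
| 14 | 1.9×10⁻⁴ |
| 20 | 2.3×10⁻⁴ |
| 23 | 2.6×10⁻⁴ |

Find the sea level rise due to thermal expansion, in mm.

Layer 1 at 20 °C → α = 2.3×10⁻⁴ K⁻¹
Layer 2 at 13 °C → α = 1.8×10⁻⁴ K⁻¹
Layer 3 at 1.8 °C → α = 1×10⁻⁴ K⁻¹
1.7 × 280 × 2.3×10⁻⁴ = 0.10948 m
280–830 m: 550 × 1.8×10⁻⁴ × 0.92 = 0.09108 m
0.25 × 1500 × 1×10⁻⁴ = 0.03750 m
Δh = 0.10948 + 0.09108 + 0.03750 = 0.23806 m

about 240 mm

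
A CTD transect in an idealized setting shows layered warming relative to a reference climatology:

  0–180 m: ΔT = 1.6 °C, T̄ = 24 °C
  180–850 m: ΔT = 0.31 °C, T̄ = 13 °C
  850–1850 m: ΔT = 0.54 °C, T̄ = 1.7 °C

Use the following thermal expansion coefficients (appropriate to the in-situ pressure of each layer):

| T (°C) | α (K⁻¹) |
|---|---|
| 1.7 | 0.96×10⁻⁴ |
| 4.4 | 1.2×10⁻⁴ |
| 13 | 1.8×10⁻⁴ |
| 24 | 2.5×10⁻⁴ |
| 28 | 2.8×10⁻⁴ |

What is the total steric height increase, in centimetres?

Layer 1 at 24 °C → α = 2.5×10⁻⁴ K⁻¹
Layer 2 at 13 °C → α = 1.8×10⁻⁴ K⁻¹
Layer 3 at 1.7 °C → α = 0.96×10⁻⁴ K⁻¹
Layer 1: 1.6 × 2.5×10⁻⁴ × 180 = 0.07200 m
180–850 m: 0.31 × 1.8×10⁻⁴ × 670 = 0.037386 m
850–1850 m: 1000 × 0.54 × 0.96×10⁻⁴ = 0.05184 m
Δh = 0.07200 + 0.037386 + 0.05184 = 0.161226 m ≈ 16 cm

16 cm of thermosteric rise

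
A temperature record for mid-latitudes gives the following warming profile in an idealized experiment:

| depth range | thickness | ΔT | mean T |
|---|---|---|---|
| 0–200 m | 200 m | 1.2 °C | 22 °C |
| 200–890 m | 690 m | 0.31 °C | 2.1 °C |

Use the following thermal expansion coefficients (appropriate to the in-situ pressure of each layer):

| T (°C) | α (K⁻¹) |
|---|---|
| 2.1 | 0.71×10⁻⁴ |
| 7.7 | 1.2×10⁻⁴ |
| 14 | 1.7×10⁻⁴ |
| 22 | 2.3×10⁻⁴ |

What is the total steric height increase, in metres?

Δh ≈ 0.0704 m

Layer 1 at 22 °C → α = 2.3×10⁻⁴ K⁻¹
Layer 2 at 2.1 °C → α = 0.71×10⁻⁴ K⁻¹
Layer 1: 200 × 1.2 × 2.3×10⁻⁴ = 0.05520 m
0.71×10⁻⁴ × 0.31 × 690 = 0.0151869 m
Δh = 0.05520 + 0.0151869 = 0.0703869 m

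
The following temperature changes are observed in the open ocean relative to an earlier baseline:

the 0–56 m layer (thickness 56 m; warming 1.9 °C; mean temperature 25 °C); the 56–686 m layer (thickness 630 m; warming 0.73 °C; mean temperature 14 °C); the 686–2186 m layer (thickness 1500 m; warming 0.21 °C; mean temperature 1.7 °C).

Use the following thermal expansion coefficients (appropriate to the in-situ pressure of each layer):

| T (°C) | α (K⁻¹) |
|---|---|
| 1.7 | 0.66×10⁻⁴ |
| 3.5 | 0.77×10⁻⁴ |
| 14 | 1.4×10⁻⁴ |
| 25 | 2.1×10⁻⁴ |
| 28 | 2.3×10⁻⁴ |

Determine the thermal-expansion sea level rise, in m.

Layer 1 at 25 °C → α = 2.1×10⁻⁴ K⁻¹
Layer 2 at 14 °C → α = 1.4×10⁻⁴ K⁻¹
Layer 3 at 1.7 °C → α = 0.66×10⁻⁴ K⁻¹
0–56 m: 1.9 × 56 × 2.1×10⁻⁴ = 0.022344 m
630 × 0.73 × 1.4×10⁻⁴ = 0.064386 m
Layer 3: 0.66×10⁻⁴ × 1500 × 0.21 = 0.02079 m
Δh = 0.022344 + 0.064386 + 0.02079 = 0.10752 m

Δh ≈ 0.108 m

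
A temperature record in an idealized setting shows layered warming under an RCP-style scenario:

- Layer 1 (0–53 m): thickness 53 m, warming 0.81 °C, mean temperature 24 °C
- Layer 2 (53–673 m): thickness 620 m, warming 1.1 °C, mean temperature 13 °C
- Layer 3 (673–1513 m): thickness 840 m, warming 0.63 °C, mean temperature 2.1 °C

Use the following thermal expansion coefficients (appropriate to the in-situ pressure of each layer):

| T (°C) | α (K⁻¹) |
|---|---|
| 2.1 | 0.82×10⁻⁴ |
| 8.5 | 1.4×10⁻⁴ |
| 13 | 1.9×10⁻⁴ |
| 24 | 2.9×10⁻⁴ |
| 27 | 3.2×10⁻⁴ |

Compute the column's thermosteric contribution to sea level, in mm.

Layer 1 at 24 °C → α = 2.9×10⁻⁴ K⁻¹
Layer 2 at 13 °C → α = 1.9×10⁻⁴ K⁻¹
Layer 3 at 2.1 °C → α = 0.82×10⁻⁴ K⁻¹
Layer 1: 0.81 × 2.9×10⁻⁴ × 53 = 0.0124497 m
53–673 m: 1.1 × 620 × 1.9×10⁻⁴ = 0.12958 m
0.82×10⁻⁴ × 840 × 0.63 = 0.0433944 m
Δh = 0.0124497 + 0.12958 + 0.0433944 = 0.1854241 m ≈ 185 mm

Δh ≈ 185 mm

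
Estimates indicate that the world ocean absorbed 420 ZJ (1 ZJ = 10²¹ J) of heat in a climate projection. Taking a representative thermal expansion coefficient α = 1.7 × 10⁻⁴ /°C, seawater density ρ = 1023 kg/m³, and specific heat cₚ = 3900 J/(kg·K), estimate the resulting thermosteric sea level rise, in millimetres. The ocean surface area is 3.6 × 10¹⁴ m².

49.7 mm of thermosteric rise

Per unit area: Q = 420×10²¹ / (3.6×10¹⁴) ≈ 1.167×10⁹ J/m²
Δh = αQ/(ρcₚ) = 1.7×10⁻⁴ × 1.167×10⁹ / (1023 × 3900) ≈ 0.049726 m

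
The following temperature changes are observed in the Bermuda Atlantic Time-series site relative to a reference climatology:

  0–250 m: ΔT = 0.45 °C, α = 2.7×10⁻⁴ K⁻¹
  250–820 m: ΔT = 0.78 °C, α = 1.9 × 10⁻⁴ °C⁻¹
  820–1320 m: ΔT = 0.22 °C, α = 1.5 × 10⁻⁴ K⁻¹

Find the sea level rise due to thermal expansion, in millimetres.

Layer 1: 250 × 2.7×10⁻⁴ × 0.45 = 0.030375 m
Layer 2: 570 × 0.78 × 1.9×10⁻⁴ = 0.084474 m
Layer 3: 1.5×10⁻⁴ × 500 × 0.22 = 0.01650 m
Δh = 0.030375 + 0.084474 + 0.01650 = 0.131349 m

Δh ≈ 131 mm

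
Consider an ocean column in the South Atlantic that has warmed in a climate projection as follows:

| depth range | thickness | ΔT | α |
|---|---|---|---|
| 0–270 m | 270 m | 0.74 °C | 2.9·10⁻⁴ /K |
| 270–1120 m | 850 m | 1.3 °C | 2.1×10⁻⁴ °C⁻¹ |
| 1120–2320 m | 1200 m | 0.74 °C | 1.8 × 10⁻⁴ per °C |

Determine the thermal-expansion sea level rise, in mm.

Layer 1: 270 × 0.74 × 2.9×10⁻⁴ = 0.057942 m
850 × 2.1×10⁻⁴ × 1.3 = 0.23205 m
Layer 3: 1200 × 1.8×10⁻⁴ × 0.74 = 0.15984 m
Δh = 0.057942 + 0.23205 + 0.15984 = 0.449832 m ≈ 450 mm

450 mm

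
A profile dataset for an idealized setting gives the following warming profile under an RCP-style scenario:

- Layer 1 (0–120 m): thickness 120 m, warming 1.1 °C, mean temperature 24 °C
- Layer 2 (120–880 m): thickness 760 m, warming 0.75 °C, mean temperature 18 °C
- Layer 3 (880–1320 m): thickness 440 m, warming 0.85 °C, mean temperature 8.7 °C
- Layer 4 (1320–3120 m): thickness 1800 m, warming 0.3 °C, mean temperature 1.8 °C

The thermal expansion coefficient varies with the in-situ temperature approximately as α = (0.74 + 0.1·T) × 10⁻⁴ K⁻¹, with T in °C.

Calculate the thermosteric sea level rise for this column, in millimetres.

Layer 1: α = (0.74 + 0.1×24)×10⁻⁴ = 3.14×10⁻⁴ K⁻¹
Layer 2: α = (0.74 + 0.1×18)×10⁻⁴ = 2.54×10⁻⁴ K⁻¹
Layer 3: α = (0.74 + 0.1×8.7)×10⁻⁴ = 1.61×10⁻⁴ K⁻¹
Layer 4: α = (0.74 + 0.1×1.8)×10⁻⁴ = 0.92×10⁻⁴ K⁻¹
3.14×10⁻⁴ × 1.1 × 120 = 0.041448 m
760 × 0.75 × 2.54×10⁻⁴ = 0.14478 m
880–1320 m: 1.61×10⁻⁴ × 0.85 × 440 = 0.060214 m
1320–3120 m: 0.92×10⁻⁴ × 1800 × 0.3 = 0.04968 m
Δh = 0.041448 + 0.14478 + 0.060214 + 0.04968 = 0.296122 m

Δh = 296 mm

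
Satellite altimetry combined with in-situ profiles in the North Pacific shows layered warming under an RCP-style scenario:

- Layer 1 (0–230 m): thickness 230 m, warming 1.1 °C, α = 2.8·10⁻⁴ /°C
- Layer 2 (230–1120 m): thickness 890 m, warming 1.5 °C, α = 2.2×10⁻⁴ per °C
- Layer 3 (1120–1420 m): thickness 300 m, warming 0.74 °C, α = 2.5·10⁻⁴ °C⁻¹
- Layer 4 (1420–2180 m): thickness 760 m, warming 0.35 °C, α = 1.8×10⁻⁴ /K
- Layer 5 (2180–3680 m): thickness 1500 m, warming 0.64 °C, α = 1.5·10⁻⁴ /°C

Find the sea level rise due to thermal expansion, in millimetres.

612 mm of thermosteric rise

2.8×10⁻⁴ × 1.1 × 230 = 0.07084 m
230–1120 m: 2.2×10⁻⁴ × 1.5 × 890 = 0.29370 m
Layer 3: 2.5×10⁻⁴ × 0.74 × 300 = 0.05550 m
760 × 1.8×10⁻⁴ × 0.35 = 0.04788 m
Layer 5: 1.5×10⁻⁴ × 0.64 × 1500 = 0.14400 m
Δh = 0.07084 + 0.29370 + 0.05550 + 0.04788 + 0.14400 = 0.61192 m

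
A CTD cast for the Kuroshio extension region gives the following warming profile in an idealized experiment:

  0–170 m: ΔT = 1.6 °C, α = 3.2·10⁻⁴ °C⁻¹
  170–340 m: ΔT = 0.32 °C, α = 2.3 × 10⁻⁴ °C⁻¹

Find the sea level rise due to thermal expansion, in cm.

0–170 m: 3.2×10⁻⁴ × 170 × 1.6 = 0.08704 m
170–340 m: 170 × 0.32 × 2.3×10⁻⁴ = 0.012512 m
Δh = 0.08704 + 0.012512 = 0.099552 m ≈ 10 cm

Δh = 10 cm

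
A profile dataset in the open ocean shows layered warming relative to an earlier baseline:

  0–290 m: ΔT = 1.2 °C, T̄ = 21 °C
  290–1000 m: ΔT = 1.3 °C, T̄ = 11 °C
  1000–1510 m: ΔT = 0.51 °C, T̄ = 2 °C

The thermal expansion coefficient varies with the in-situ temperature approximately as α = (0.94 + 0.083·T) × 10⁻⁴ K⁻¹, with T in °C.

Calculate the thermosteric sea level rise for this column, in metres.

Layer 1: α = (0.94 + 0.083×21)×10⁻⁴ = 2.683×10⁻⁴ K⁻¹
Layer 2: α = (0.94 + 0.083×11)×10⁻⁴ = 1.853×10⁻⁴ K⁻¹
Layer 3: α = (0.94 + 0.083×2)×10⁻⁴ = 1.106×10⁻⁴ K⁻¹
Layer 1: 290 × 2.683×10⁻⁴ × 1.2 = 0.0933684 m
290–1000 m: 710 × 1.3 × 1.853×10⁻⁴ = 0.1710319 m
Layer 3: 510 × 1.106×10⁻⁴ × 0.51 = 0.02876706 m
Δh = 0.0933684 + 0.1710319 + 0.02876706 = 0.29316736 m ≈ 0.293 m

Δh ≈ 0.293 m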